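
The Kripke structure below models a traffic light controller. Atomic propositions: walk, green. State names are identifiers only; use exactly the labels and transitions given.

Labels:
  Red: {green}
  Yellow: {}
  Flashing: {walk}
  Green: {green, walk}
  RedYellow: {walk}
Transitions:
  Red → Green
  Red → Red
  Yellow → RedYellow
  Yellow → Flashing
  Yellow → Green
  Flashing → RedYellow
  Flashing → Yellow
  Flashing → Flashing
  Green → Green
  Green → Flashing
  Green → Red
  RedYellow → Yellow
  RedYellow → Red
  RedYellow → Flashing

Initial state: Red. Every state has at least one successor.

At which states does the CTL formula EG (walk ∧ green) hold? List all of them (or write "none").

{Green}

States satisfying walk ∧ green: {Green}.
States satisfying EG (walk ∧ green): {Green}.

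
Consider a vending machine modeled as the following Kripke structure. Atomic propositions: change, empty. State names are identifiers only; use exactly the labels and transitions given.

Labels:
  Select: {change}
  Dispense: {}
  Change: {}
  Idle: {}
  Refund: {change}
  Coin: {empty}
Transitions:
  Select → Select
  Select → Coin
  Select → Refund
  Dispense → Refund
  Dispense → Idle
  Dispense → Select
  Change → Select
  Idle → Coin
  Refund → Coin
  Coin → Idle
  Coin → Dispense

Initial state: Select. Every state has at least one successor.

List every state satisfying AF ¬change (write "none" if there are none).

States satisfying ¬change: {Dispense, Change, Idle, Coin}.
States satisfying AF ¬change: {Dispense, Change, Idle, Refund, Coin}.

{Dispense, Change, Idle, Refund, Coin}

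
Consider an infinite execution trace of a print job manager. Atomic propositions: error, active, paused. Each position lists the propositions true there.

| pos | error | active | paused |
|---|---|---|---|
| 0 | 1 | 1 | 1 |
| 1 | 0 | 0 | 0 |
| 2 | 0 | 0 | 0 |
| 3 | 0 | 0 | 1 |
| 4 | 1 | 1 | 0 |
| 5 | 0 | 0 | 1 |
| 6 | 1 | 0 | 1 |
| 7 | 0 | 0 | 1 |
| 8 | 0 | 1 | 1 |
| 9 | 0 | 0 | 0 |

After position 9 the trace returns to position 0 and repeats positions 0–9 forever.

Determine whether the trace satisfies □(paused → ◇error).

Holds

paused → ◇error holds at every position 0..9, and those are all positions ever visited, so □(paused → ◇error) holds.
Positions where paused holds: 0, 3, 5, 6, 7, 8.
Check ◇error at each: 0→ok, 3→ok, 5→ok, 6→ok, 7→ok, 8→ok.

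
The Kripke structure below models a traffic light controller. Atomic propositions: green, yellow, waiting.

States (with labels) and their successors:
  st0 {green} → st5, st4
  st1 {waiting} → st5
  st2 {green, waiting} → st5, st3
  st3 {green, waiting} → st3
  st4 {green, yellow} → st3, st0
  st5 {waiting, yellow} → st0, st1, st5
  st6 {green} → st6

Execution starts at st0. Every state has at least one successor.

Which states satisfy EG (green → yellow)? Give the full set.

{st1, st5}

States satisfying green → yellow: {st1, st4, st5}.
States satisfying EG (green → yellow): {st1, st5}.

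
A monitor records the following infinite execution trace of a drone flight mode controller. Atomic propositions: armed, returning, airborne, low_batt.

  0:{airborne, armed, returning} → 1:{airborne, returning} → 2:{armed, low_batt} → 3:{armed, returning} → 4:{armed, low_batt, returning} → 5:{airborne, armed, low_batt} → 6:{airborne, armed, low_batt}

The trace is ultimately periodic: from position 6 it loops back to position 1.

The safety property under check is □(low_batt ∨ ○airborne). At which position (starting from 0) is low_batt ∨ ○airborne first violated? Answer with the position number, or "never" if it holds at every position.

1

Check low_batt ∨ ○airborne at each position in order: 0 ✓.
At position 1 the labels are {airborne, returning} and the next position 2 has {armed, low_batt}, so low_batt ∨ ○airborne is false there. This is the first violation.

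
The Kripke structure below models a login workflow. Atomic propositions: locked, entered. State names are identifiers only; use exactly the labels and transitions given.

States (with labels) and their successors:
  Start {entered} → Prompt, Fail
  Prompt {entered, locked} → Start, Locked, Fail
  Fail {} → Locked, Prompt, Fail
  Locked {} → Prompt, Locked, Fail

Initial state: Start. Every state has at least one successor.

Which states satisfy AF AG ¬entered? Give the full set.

States satisfying AG ¬entered: ∅.
States satisfying AF AG ¬entered: ∅.

none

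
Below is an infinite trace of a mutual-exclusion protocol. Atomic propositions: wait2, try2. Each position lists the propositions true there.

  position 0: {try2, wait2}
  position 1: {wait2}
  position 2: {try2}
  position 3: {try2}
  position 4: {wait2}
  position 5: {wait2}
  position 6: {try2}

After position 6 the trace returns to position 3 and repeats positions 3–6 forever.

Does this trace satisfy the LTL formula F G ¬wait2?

Does not hold

G ¬wait2 is false at every position 0..6, so it never becomes true and F G ¬wait2 fails.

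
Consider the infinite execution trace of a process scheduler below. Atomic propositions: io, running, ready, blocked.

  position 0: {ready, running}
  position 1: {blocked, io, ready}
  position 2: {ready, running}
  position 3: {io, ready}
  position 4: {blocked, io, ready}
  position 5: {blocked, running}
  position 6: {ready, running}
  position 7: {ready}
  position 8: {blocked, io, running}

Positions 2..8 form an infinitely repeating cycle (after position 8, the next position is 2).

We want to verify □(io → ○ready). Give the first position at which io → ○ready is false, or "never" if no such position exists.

4

Check io → ○ready at each position in order: 0 ✓, 1 ✓, 2 ✓, 3 ✓.
At position 4 the labels are {blocked, io, ready} and the next position 5 has {blocked, running}, so io → ○ready is false there. This is the first violation.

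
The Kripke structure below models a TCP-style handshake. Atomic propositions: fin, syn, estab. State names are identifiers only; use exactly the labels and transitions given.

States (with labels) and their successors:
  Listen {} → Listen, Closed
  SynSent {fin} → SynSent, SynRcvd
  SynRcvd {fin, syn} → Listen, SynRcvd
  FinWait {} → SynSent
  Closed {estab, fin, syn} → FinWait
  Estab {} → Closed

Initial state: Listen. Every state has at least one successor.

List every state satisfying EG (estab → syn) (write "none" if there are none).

{Listen, SynSent, SynRcvd, FinWait, Closed, Estab}

States satisfying estab → syn: {Listen, SynSent, SynRcvd, FinWait, Closed, Estab}.
States satisfying EG (estab → syn): {Listen, SynSent, SynRcvd, FinWait, Closed, Estab}.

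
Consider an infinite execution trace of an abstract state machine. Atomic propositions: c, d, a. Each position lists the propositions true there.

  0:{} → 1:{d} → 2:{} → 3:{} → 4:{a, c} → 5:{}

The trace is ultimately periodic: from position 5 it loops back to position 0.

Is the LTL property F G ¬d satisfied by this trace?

G ¬d is false at every position 0..5, so it never becomes true and F G ¬d fails.

Violated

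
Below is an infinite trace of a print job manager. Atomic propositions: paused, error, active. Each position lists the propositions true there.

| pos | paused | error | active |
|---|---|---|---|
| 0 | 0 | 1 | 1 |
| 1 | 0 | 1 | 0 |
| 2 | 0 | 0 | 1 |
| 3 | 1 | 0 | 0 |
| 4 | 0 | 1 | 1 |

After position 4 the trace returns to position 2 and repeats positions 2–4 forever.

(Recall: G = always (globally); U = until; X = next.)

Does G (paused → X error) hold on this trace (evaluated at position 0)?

paused → X error holds at every position 0..4, and those are all positions ever visited, so G (paused → X error) holds.
Positions where paused holds: 3.
Check X error at each: 3→ok.

Satisfied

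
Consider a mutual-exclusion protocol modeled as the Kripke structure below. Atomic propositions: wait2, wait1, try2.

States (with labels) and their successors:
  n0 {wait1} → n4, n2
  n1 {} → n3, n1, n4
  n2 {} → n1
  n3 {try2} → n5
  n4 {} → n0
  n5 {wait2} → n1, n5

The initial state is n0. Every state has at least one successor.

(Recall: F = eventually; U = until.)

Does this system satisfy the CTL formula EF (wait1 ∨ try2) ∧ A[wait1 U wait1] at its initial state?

Yes

States satisfying wait1 ∨ try2: {n0, n3}.
States satisfying EF (wait1 ∨ try2): {n0, n1, n2, n3, n4, n5}.
States satisfying wait1: {n0}.
States satisfying A[wait1 U wait1]: {n0}.
States satisfying EF (wait1 ∨ try2) ∧ A[wait1 U wait1]: {n0}.
n0 ∈ Sat(EF (wait1 ∨ try2) ∧ A[wait1 U wait1]).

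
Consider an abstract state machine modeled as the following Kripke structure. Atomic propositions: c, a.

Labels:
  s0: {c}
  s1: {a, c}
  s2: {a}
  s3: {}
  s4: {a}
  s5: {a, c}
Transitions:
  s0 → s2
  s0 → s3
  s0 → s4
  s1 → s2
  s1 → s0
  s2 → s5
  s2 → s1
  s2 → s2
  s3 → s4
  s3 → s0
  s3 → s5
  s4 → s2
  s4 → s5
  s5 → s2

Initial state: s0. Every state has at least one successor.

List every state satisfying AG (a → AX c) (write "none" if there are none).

States satisfying a → AX c: {s0, s3}.
States satisfying AG (a → AX c): ∅.

none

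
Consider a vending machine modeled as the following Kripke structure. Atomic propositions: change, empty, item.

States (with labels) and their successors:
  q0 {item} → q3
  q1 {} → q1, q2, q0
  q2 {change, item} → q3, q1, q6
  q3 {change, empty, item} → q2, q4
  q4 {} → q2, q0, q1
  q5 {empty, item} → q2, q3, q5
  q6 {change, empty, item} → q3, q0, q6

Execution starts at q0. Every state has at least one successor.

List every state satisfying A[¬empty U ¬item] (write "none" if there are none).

States satisfying ¬empty: {q0, q1, q2, q4}.
States satisfying ¬item: {q1, q4}.
States satisfying A[¬empty U ¬item]: {q1, q4}.

{q1, q4}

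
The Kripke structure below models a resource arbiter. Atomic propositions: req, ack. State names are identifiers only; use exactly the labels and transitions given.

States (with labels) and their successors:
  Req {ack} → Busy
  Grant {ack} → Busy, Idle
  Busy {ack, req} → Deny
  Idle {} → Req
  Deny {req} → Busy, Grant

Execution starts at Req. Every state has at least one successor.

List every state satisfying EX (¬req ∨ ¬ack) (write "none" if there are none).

{Grant, Busy, Idle, Deny}

States satisfying ¬req ∨ ¬ack: {Req, Grant, Idle, Deny}.
States satisfying EX (¬req ∨ ¬ack): {Grant, Busy, Idle, Deny}.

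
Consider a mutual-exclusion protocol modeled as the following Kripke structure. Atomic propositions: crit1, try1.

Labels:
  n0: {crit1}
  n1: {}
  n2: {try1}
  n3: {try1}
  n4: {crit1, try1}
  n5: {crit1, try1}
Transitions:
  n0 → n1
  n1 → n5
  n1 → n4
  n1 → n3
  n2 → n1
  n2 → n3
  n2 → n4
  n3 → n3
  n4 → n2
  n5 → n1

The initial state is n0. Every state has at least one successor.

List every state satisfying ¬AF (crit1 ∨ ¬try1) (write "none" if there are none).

States satisfying crit1 ∨ ¬try1: {n0, n1, n4, n5}.
States satisfying AF (crit1 ∨ ¬try1): {n0, n1, n4, n5}.
States satisfying ¬AF (crit1 ∨ ¬try1): {n2, n3}.

{n2, n3}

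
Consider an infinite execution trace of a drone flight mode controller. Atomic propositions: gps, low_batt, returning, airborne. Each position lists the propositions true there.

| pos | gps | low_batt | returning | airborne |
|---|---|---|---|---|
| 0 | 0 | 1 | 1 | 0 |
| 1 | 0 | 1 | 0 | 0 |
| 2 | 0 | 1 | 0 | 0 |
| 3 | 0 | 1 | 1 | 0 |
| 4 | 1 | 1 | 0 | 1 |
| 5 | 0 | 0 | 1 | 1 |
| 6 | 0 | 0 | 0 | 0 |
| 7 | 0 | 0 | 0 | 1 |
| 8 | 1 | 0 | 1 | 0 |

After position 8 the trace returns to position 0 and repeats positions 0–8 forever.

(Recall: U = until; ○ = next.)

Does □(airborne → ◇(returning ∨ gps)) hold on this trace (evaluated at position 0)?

Satisfied

airborne → ◇(returning ∨ gps) holds at every position 0..8, and those are all positions ever visited, so □(airborne → ◇(returning ∨ gps)) holds.
Positions where airborne holds: 4, 5, 7.
Check ◇(returning ∨ gps) at each: 4→ok, 5→ok, 7→ok.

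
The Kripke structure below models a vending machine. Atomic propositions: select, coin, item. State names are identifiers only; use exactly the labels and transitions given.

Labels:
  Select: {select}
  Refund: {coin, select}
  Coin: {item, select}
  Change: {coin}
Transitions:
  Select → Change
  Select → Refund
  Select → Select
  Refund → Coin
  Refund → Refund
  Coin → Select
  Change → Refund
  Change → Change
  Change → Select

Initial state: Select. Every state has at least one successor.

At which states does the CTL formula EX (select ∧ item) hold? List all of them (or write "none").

States satisfying select ∧ item: {Coin}.
States satisfying EX (select ∧ item): {Refund}.

{Refund}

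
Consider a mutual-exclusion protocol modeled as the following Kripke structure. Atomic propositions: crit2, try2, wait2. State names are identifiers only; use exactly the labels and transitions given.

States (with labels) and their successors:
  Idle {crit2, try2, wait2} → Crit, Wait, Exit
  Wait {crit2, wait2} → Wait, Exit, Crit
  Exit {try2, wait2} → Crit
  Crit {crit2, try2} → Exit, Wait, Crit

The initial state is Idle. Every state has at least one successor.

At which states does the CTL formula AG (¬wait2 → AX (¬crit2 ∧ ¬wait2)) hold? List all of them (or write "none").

States satisfying ¬wait2 → AX (¬crit2 ∧ ¬wait2): {Idle, Wait, Exit}.
States satisfying AG (¬wait2 → AX (¬crit2 ∧ ¬wait2)): ∅.

none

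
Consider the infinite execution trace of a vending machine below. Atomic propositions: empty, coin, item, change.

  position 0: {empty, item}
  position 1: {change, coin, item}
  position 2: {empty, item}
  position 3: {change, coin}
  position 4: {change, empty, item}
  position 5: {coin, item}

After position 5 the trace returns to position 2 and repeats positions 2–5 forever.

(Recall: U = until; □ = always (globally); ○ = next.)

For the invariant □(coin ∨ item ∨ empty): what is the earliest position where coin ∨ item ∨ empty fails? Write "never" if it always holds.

never

coin ∨ item ∨ empty holds at every position 0..5, and those are all the positions the trace ever visits, so the invariant □(coin ∨ item ∨ empty) is never violated.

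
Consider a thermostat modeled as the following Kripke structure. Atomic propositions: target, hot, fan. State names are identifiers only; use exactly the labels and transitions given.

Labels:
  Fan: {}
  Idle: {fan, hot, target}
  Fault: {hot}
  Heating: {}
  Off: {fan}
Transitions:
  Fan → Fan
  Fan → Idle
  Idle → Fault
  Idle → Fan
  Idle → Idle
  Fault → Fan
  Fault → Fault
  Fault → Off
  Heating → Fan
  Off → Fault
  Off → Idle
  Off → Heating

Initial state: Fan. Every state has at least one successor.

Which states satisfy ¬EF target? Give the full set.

none

States satisfying target: {Idle}.
States satisfying EF target: {Fan, Idle, Fault, Heating, Off}.
States satisfying ¬EF target: ∅.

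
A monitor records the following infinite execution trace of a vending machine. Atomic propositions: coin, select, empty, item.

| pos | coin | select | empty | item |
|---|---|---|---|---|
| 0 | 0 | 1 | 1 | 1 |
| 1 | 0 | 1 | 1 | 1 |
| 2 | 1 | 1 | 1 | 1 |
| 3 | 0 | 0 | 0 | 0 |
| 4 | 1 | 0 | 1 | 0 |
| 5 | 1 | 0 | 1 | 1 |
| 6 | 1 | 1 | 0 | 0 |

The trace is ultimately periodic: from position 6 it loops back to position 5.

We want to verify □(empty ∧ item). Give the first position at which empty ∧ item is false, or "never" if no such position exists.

Check empty ∧ item at each position in order: 0 ✓, 1 ✓, 2 ✓.
At position 3 the labels are {}, so empty ∧ item is false there. This is the first violation.

3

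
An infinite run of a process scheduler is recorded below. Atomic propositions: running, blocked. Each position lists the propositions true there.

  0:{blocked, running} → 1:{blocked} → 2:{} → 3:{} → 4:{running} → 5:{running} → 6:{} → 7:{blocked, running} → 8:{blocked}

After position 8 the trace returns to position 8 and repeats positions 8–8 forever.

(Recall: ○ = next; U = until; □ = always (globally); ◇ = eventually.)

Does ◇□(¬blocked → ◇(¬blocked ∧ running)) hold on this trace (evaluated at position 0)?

□(¬blocked → ◇(¬blocked ∧ running)) holds at position 7, which is reachable from 0, so ◇□(¬blocked → ◇(¬blocked ∧ running)) holds.

Holds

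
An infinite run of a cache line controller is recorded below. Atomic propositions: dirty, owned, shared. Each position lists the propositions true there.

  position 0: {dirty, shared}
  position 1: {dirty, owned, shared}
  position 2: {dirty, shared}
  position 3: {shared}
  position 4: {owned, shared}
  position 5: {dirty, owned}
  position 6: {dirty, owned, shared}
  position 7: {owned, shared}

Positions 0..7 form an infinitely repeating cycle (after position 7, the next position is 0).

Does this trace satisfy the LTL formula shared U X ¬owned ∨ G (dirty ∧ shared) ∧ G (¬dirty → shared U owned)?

Walking from position 0: X ¬owned first holds at position 1, and shared holds at every earlier position along the way, so shared U X ¬owned holds.
At position 0: shared U X ¬owned is true; G (dirty ∧ shared) ∧ G (¬dirty → shared U owned) is false; so shared U X ¬owned ∨ G (dirty ∧ shared) ∧ G (¬dirty → shared U owned) is true.

Holds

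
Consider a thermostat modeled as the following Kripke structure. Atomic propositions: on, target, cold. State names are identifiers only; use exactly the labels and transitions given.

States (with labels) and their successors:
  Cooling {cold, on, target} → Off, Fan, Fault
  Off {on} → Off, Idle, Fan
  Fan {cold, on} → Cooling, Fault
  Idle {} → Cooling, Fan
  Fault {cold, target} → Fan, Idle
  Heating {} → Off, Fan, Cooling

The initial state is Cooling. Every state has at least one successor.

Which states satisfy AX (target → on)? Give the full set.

{Off, Idle, Fault, Heating}

States satisfying target → on: {Cooling, Off, Fan, Idle, Heating}.
States satisfying AX (target → on): {Off, Idle, Fault, Heating}.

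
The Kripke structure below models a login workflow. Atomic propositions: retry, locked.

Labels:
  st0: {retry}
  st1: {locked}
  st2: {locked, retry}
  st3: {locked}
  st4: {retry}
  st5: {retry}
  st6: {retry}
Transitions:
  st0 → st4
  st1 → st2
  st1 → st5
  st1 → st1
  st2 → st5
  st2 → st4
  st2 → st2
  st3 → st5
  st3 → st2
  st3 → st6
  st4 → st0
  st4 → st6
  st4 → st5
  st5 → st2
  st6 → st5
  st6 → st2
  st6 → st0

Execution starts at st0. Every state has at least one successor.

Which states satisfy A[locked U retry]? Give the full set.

{st0, st2, st3, st4, st5, st6}

States satisfying locked: {st1, st2, st3}.
States satisfying retry: {st0, st2, st4, st5, st6}.
States satisfying A[locked U retry]: {st0, st2, st3, st4, st5, st6}.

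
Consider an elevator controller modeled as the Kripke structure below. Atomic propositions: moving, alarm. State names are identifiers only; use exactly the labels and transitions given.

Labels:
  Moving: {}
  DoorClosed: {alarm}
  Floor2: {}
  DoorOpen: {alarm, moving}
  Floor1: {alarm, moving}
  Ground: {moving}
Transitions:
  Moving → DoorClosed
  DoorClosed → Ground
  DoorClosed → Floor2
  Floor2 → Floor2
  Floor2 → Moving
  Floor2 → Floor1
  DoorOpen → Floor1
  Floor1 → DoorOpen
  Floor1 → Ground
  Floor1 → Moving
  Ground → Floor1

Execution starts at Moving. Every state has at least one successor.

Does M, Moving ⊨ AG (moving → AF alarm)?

Satisfied

States satisfying moving → AF alarm: {Moving, DoorClosed, Floor2, DoorOpen, Floor1, Ground}.
States satisfying AG (moving → AF alarm): {Moving, DoorClosed, Floor2, DoorOpen, Floor1, Ground}.
Every state reachable from Moving satisfies moving → AF alarm.
Moving ∈ Sat(AG (moving → AF alarm)).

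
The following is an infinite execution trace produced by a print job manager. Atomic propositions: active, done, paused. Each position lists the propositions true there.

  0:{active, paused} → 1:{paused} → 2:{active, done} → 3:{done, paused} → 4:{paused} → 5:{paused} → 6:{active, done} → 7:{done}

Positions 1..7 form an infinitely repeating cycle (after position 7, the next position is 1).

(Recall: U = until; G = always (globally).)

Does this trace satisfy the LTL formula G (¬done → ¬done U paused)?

Yes

¬done → ¬done U paused holds at every position 0..7, and those are all positions ever visited, so G (¬done → ¬done U paused) holds.
Positions where ¬done holds: 0, 1, 4, 5.
Check ¬done U paused at each: 0→ok, 1→ok, 4→ok, 5→ok.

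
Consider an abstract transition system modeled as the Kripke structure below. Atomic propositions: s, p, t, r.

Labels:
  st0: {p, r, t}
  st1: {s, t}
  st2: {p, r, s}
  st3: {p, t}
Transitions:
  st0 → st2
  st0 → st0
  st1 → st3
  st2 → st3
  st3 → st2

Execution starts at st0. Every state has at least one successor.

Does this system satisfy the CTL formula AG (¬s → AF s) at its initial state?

No

States satisfying ¬s → AF s: {st1, st2, st3}.
States satisfying AG (¬s → AF s): {st1, st2, st3}.
st0 is reachable from st0 and violates ¬s → AF s, so AG fails at st0.
st0 ∉ Sat(AG (¬s → AF s)).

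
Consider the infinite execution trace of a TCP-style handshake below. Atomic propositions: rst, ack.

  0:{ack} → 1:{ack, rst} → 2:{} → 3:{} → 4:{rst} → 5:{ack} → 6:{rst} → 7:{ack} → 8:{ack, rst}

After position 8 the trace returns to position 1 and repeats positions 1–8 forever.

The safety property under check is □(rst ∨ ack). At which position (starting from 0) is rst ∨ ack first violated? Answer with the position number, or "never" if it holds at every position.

2

Check rst ∨ ack at each position in order: 0 ✓, 1 ✓.
At position 2 the labels are {}, so rst ∨ ack is false there. This is the first violation.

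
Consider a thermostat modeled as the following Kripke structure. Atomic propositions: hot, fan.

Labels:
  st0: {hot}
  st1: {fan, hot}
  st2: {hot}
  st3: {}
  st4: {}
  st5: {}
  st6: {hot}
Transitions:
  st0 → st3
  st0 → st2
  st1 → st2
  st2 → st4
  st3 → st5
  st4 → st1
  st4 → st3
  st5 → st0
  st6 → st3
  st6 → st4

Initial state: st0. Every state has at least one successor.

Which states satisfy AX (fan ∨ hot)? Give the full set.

States satisfying fan ∨ hot: {st0, st1, st2, st6}.
States satisfying AX (fan ∨ hot): {st1, st5}.

{st1, st5}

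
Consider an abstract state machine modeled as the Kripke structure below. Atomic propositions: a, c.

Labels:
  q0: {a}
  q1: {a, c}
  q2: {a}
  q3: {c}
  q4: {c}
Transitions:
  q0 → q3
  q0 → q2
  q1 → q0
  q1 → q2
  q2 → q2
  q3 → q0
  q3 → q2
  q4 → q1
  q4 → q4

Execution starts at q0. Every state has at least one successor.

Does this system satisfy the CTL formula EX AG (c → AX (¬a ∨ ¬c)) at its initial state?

States satisfying AG (c → AX (¬a ∨ ¬c)): {q0, q1, q2, q3}.
States satisfying EX AG (c → AX (¬a ∨ ¬c)): {q0, q1, q2, q3, q4}.
q0 ∈ Sat(EX AG (c → AX (¬a ∨ ¬c))).

Satisfied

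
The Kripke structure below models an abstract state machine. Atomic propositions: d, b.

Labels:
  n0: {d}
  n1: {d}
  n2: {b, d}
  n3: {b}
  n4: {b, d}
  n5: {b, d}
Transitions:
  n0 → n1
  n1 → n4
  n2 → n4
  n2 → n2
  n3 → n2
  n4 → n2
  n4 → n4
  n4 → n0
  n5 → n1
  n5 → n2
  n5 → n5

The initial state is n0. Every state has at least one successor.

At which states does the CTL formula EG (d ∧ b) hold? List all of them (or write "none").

{n2, n4, n5}

States satisfying d ∧ b: {n2, n4, n5}.
States satisfying EG (d ∧ b): {n2, n4, n5}.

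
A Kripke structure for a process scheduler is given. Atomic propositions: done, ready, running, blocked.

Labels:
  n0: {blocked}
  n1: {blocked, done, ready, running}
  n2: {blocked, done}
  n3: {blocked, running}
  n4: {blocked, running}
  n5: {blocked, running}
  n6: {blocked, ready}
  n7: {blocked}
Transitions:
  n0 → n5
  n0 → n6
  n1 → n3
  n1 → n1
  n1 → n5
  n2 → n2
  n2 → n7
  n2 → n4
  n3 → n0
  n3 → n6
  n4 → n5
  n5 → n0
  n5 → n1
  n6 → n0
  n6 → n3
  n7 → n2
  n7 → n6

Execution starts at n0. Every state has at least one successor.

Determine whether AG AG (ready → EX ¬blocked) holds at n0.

Violated

States satisfying AG (ready → EX ¬blocked): ∅.
States satisfying AG AG (ready → EX ¬blocked): ∅.
n0 is reachable from n0 and violates AG (ready → EX ¬blocked), so AG fails at n0.
n0 ∉ Sat(AG AG (ready → EX ¬blocked)).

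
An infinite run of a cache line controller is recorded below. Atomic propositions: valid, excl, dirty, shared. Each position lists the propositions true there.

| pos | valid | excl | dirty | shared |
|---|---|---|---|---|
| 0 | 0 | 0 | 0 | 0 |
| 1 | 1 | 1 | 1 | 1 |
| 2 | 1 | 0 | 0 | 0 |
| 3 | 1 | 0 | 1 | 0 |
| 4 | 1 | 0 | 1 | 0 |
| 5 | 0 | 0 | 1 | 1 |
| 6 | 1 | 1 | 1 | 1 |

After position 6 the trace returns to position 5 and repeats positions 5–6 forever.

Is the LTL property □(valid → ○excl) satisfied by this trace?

valid → ○excl must hold at every position from 0 onward. It fails at position 1, so □(valid → ○excl) is false.
Positions where valid holds: 1, 2, 3, 4, 6.
Check ○excl at each: 1→fails, 2→fails, 3→fails, 4→fails, 6→fails.

Does not hold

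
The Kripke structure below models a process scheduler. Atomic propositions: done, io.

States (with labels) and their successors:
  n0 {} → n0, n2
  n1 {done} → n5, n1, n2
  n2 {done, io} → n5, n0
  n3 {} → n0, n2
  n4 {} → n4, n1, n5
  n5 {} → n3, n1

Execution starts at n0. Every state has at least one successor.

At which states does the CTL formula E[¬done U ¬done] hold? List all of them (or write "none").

{n0, n3, n4, n5}

States satisfying ¬done: {n0, n3, n4, n5}.
States satisfying E[¬done U ¬done]: {n0, n3, n4, n5}.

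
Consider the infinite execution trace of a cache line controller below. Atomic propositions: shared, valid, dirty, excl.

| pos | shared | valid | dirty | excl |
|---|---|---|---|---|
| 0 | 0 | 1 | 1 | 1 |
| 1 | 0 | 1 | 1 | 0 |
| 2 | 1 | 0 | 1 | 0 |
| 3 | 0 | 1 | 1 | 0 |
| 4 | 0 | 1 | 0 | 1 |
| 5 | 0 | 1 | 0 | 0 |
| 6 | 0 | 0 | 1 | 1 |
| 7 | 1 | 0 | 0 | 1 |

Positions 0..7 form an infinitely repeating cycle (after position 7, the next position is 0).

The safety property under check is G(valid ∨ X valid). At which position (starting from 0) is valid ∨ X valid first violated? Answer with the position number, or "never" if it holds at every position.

Check valid ∨ X valid at each position in order: 0 ✓, 1 ✓, 2 ✓, 3 ✓, 4 ✓, 5 ✓.
At position 6 the labels are {dirty, excl} and the next position 7 has {excl, shared}, so valid ∨ X valid is false there. This is the first violation.

6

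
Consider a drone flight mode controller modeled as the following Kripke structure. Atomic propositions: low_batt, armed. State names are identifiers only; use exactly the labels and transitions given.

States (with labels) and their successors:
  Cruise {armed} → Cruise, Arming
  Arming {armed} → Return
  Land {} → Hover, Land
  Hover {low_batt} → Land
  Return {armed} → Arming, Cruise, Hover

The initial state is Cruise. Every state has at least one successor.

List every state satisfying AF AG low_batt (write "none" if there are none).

none

States satisfying AG low_batt: ∅.
States satisfying AF AG low_batt: ∅.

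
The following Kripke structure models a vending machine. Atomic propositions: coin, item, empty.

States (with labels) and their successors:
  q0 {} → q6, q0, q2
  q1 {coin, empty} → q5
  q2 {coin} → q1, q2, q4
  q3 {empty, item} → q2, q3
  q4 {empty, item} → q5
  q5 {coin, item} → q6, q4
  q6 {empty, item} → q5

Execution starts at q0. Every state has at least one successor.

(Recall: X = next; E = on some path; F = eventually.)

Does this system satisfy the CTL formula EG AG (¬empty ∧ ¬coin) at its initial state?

States satisfying AG (¬empty ∧ ¬coin): ∅.
States satisfying EG AG (¬empty ∧ ¬coin): ∅.
No suitable path/successor from q0 witnesses the formula.
q0 ∉ Sat(EG AG (¬empty ∧ ¬coin)).

Does not hold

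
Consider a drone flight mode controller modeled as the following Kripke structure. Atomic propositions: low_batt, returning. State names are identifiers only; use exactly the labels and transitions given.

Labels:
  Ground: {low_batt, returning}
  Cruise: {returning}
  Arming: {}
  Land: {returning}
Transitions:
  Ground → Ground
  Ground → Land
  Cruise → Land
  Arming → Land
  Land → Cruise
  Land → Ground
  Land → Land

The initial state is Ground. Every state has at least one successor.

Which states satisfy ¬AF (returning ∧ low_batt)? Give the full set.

{Cruise, Arming, Land}

States satisfying returning ∧ low_batt: {Ground}.
States satisfying AF (returning ∧ low_batt): {Ground}.
States satisfying ¬AF (returning ∧ low_batt): {Cruise, Arming, Land}.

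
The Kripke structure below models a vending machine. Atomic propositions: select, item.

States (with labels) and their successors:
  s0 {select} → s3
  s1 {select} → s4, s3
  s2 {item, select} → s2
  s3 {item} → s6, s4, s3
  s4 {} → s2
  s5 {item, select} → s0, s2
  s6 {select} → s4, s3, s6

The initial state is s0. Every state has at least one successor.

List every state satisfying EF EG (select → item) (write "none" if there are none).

{s0, s1, s2, s3, s4, s5, s6}

States satisfying EG (select → item): {s2, s3, s4, s5}.
States satisfying EF EG (select → item): {s0, s1, s2, s3, s4, s5, s6}.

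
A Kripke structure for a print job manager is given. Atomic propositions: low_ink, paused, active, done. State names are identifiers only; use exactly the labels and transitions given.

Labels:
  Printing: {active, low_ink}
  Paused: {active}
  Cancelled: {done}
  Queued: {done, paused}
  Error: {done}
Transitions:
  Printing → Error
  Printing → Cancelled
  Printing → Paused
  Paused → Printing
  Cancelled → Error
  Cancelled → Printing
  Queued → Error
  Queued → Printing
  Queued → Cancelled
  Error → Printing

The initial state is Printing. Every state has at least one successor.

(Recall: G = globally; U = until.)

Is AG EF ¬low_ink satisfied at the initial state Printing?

Holds

States satisfying EF ¬low_ink: {Printing, Paused, Cancelled, Queued, Error}.
States satisfying AG EF ¬low_ink: {Printing, Paused, Cancelled, Queued, Error}.
Every state reachable from Printing satisfies EF ¬low_ink.
Printing ∈ Sat(AG EF ¬low_ink).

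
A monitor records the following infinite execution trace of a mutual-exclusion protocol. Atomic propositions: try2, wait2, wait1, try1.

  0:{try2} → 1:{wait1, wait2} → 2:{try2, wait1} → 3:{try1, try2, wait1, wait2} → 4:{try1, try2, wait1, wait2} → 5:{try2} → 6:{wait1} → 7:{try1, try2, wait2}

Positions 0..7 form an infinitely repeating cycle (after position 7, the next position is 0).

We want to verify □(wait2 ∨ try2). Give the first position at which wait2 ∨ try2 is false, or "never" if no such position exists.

6

Check wait2 ∨ try2 at each position in order: 0 ✓, 1 ✓, 2 ✓, 3 ✓, 4 ✓, 5 ✓.
At position 6 the labels are {wait1}, so wait2 ∨ try2 is false there. This is the first violation.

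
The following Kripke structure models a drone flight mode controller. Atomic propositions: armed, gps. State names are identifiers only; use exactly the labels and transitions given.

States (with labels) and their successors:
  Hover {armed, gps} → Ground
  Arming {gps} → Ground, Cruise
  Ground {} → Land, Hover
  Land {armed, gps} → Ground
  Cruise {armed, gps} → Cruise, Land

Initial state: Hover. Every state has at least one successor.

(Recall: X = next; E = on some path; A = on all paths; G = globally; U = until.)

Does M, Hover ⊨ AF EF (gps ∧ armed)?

Satisfied

States satisfying EF (gps ∧ armed): {Hover, Arming, Ground, Land, Cruise}.
States satisfying AF EF (gps ∧ armed): {Hover, Arming, Ground, Land, Cruise}.
Hover ∈ Sat(AF EF (gps ∧ armed)).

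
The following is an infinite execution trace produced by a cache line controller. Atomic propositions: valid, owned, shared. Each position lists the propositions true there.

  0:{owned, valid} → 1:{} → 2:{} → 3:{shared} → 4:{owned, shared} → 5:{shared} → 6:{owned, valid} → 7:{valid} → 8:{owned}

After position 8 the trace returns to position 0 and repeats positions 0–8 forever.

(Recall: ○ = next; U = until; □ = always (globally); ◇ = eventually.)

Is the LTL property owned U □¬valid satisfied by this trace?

Walking from position 0: at position 1, □¬valid has not yet held and owned fails, so owned U □¬valid is false.

Does not hold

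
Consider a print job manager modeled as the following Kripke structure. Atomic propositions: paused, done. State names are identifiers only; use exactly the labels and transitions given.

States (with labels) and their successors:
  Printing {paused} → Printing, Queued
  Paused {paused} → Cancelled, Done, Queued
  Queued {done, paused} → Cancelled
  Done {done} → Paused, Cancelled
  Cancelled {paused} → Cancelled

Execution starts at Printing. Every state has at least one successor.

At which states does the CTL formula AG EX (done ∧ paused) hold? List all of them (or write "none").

States satisfying EX (done ∧ paused): {Printing, Paused}.
States satisfying AG EX (done ∧ paused): ∅.

none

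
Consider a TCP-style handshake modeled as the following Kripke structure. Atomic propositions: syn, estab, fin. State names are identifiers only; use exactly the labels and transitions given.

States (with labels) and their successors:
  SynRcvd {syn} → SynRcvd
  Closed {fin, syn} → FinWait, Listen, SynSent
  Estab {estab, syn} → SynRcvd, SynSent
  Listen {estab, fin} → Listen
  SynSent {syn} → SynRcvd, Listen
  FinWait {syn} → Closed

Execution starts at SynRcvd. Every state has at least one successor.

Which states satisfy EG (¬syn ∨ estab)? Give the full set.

States satisfying ¬syn ∨ estab: {Estab, Listen}.
States satisfying EG (¬syn ∨ estab): {Listen}.

{Listen}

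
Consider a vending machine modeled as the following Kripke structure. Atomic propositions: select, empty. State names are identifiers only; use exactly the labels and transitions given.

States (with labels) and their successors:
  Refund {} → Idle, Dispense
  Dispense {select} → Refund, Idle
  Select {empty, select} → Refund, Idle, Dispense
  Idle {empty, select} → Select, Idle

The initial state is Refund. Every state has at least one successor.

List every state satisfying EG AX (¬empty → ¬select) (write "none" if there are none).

States satisfying AX (¬empty → ¬select): {Dispense, Idle}.
States satisfying EG AX (¬empty → ¬select): {Dispense, Idle}.

{Dispense, Idle}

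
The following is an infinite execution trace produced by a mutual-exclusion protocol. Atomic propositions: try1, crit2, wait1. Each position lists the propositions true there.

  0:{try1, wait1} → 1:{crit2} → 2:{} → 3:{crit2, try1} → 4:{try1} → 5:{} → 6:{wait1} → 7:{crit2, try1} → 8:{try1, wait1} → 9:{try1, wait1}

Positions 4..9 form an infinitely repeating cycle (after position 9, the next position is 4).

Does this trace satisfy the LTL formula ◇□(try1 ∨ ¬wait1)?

Violated

□(try1 ∨ ¬wait1) is false at every position 0..9, so it never becomes true and ◇□(try1 ∨ ¬wait1) fails.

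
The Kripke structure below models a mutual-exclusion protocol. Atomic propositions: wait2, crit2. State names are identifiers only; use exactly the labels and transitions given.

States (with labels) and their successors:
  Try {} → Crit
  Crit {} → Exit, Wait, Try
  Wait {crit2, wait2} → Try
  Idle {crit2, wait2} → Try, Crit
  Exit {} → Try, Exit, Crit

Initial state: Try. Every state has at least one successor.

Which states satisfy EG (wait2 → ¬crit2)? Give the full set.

{Try, Crit, Exit}

States satisfying wait2 → ¬crit2: {Try, Crit, Exit}.
States satisfying EG (wait2 → ¬crit2): {Try, Crit, Exit}.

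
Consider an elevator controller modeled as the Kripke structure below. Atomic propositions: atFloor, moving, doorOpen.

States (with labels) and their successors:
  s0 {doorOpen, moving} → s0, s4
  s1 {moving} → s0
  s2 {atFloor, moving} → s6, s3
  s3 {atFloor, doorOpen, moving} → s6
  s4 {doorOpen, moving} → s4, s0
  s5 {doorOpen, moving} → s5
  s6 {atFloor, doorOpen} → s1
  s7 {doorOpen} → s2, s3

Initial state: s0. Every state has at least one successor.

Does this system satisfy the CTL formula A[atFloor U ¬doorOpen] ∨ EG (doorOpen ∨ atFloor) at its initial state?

States satisfying atFloor: {s2, s3, s6}.
States satisfying ¬doorOpen: {s1, s2}.
States satisfying A[atFloor U ¬doorOpen]: {s1, s2, s3, s6}.
States satisfying doorOpen ∨ atFloor: {s0, s2, s3, s4, s5, s6, s7}.
States satisfying EG (doorOpen ∨ atFloor): {s0, s4, s5}.
States satisfying A[atFloor U ¬doorOpen] ∨ EG (doorOpen ∨ atFloor): {s0, s1, s2, s3, s4, s5, s6}.
s0 ∈ Sat(A[atFloor U ¬doorOpen] ∨ EG (doorOpen ∨ atFloor)).

Yes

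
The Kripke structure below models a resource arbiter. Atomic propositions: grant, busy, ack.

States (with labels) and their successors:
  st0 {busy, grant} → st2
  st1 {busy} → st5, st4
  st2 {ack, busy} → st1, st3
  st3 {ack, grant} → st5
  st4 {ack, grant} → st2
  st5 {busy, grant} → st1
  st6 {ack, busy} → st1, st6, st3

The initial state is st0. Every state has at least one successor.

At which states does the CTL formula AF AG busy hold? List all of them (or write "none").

States satisfying AG busy: ∅.
States satisfying AF AG busy: ∅.

none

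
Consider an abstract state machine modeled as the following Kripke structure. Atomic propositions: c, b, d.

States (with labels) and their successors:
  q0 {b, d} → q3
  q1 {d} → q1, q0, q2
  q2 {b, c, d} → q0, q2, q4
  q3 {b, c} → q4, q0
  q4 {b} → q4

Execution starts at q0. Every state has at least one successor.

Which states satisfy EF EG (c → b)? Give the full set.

{q0, q1, q2, q3, q4}

States satisfying EG (c → b): {q0, q1, q2, q3, q4}.
States satisfying EF EG (c → b): {q0, q1, q2, q3, q4}.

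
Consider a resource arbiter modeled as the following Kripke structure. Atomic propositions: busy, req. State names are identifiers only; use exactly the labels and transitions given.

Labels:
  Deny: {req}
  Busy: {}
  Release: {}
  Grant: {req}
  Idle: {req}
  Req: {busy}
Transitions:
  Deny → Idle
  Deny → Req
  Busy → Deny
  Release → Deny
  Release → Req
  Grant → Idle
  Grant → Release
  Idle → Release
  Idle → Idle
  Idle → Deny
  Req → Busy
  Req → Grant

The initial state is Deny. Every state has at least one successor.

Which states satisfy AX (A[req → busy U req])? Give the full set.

{Deny, Busy, Release, Grant, Idle, Req}

States satisfying A[req → busy U req]: {Deny, Busy, Release, Grant, Idle, Req}.
States satisfying AX (A[req → busy U req]): {Deny, Busy, Release, Grant, Idle, Req}.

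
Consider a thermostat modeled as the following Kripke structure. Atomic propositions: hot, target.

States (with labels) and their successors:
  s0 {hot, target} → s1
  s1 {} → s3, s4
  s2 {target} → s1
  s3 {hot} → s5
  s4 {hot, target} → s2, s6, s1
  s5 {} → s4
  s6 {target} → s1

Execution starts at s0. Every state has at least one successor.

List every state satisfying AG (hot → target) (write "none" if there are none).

none

States satisfying hot → target: {s0, s1, s2, s4, s5, s6}.
States satisfying AG (hot → target): ∅.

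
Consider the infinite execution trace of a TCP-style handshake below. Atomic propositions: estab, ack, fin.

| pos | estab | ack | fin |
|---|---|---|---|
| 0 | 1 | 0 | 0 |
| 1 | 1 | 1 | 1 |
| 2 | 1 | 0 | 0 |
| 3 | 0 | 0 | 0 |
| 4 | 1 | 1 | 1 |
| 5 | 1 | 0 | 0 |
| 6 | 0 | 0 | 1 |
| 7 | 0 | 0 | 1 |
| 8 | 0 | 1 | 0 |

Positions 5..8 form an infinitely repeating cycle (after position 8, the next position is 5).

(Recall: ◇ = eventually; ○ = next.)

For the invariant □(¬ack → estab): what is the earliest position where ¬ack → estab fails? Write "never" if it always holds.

3

Check ¬ack → estab at each position in order: 0 ✓, 1 ✓, 2 ✓.
At position 3 the labels are {}, so ¬ack → estab is false there. This is the first violation.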